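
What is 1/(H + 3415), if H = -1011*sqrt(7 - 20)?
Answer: 3415/24949798 + 1011*I*sqrt(13)/24949798 ≈ 0.00013687 + 0.0001461*I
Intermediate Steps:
H = -1011*I*sqrt(13) ≈ -3645.2*I
1/(H + 3415) = 1/(-1011*I*sqrt(13) + 3415) = 1/(3415 - 1011*I*sqrt(13))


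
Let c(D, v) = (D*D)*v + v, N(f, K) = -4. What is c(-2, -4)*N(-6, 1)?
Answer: 80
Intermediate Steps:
c(D, v) = v + v*D**2 (c(D, v) = D**2*v + v = v*D**2 + v = v + v*D**2)
c(-2, -4)*N(-6, 1) = -4*(1 + (-2)**2)*(-4) = -4*(1 + 4)*(-4) = -4*5*(-4) = -20*(-4) = 80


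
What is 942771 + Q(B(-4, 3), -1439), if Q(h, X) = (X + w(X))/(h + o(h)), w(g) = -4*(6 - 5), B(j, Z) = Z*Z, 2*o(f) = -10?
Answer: 3769641/4 ≈ 9.4241e+5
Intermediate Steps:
o(f) = -5 (o(f) = (½)*(-10) = -5)
B(j, Z) = Z²
w(g) = -4 (w(g) = -4*1 = -4)
Q(h, X) = (-4 + X)/(-5 + h) (Q(h, X) = (X - 4)/(h - 5) = (-4 + X)/(-5 + h))
942771 + Q(B(-4, 3), -1439) = 942771 + (-4 - 1439)/(-5 + 3²) = 942771 - 1443/(-5 + 9) = 942771 - 1443/4 = 3769641/4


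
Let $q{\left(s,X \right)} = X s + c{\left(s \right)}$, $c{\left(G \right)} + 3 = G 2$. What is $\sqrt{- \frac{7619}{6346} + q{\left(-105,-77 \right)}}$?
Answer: $\frac{\sqrt{878034898}}{334} \approx 88.718$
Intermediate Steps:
$c{\left(G \right)} = -3 + 2 G$ ($c{\left(G \right)} = -3 + G 2 = -3 + 2 G$)
$q{\left(s,X \right)} = -3 + 2 s + X s$ ($q{\left(s,X \right)} = X s + \left(-3 + 2 s\right) = -3 + 2 s + X s$)
$\sqrt{- \frac{7619}{6346} + q{\left(-105,-77 \right)}} = \sqrt{- \frac{7619}{6346} - -7872} = \sqrt{\left(-7619\right) \frac{1}{6346} - -7872} = \sqrt{- \frac{401}{334} + 7872} = \sqrt{\frac{2628847}{334}} = \frac{\sqrt{878034898}}{334}$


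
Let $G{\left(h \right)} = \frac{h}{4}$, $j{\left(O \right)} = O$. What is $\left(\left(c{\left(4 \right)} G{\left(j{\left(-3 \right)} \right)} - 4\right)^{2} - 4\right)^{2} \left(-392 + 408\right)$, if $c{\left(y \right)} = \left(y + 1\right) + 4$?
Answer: $\frac{3186225}{16} \approx 1.9914 \cdot 10^{5}$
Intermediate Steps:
$G{\left(h \right)} = \frac{h}{4}$ ($G{\left(h \right)} = h \frac{1}{4} = \frac{h}{4}$)
$c{\left(y \right)} = 5 + y$ ($c{\left(y \right)} = \left(1 + y\right) + 4 = 5 + y$)
$\left(\left(c{\left(4 \right)} G{\left(j{\left(-3 \right)} \right)} - 4\right)^{2} - 4\right)^{2} \left(-392 + 408\right) = \left(\left(\left(5 + 4\right) \frac{1}{4} \left(-3\right) - 4\right)^{2} - 4\right)^{2} \left(-392 + 408\right) = \left(\left(9 \left(- \frac{3}{4}\right) - 4\right)^{2} - 4\right)^{2} \cdot 16 = \left(\left(- \frac{27}{4} - 4\right)^{2} - 4\right)^{2} \cdot 16 = \left(\left(- \frac{43}{4}\right)^{2} - 4\right)^{2} \cdot 16 = \left(\frac{1849}{16} - 4\right)^{2} \cdot 16 = \left(\frac{1785}{16}\right)^{2} \cdot 16 = \frac{3186225}{256} \cdot 16 = \frac{3186225}{16}$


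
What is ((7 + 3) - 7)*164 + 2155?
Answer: 2647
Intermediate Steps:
((7 + 3) - 7)*164 + 2155 = (10 - 7)*164 + 2155 = 3*164 + 2155 = 492 + 2155 = 2647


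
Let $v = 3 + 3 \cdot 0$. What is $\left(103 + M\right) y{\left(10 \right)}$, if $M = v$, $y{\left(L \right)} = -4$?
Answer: $-424$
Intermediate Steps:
$v = 3$ ($v = 3 + 0 = 3$)
$M = 3$
$\left(103 + M\right) y{\left(10 \right)} = \left(103 + 3\right) \left(-4\right) = 106 \left(-4\right) = -424$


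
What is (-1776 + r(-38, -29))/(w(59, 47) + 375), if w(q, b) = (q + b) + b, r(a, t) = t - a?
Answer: -589/176 ≈ -3.3466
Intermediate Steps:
w(q, b) = q + 2*b (w(q, b) = (b + q) + b = q + 2*b)
(-1776 + r(-38, -29))/(w(59, 47) + 375) = (-1776 + (-29 - 1*(-38)))/((59 + 2*47) + 375) = (-1776 + (-29 + 38))/((59 + 94) + 375) = (-1776 + 9)/(153 + 375) = -1767/528 = -1767*1/528 = -589/176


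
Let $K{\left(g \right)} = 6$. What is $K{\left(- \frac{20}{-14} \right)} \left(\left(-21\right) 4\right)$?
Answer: $-504$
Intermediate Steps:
$K{\left(- \frac{20}{-14} \right)} \left(\left(-21\right) 4\right) = 6 \left(\left(-21\right) 4\right) = 6 \left(-84\right) = -504$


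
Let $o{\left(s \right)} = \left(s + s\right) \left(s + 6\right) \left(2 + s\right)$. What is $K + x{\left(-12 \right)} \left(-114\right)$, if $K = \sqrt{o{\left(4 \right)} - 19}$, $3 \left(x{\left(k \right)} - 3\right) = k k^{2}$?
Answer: $65322 + \sqrt{461} \approx 65344.0$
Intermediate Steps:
$x{\left(k \right)} = 3 + \frac{k^{3}}{3}$ ($x{\left(k \right)} = 3 + \frac{k k^{2}}{3} = 3 + \frac{k^{3}}{3}$)
$o{\left(s \right)} = 2 s \left(2 + s\right) \left(6 + s\right)$ ($o{\left(s \right)} = 2 s \left(6 + s\right) \left(2 + s\right) = 2 s \left(2 + s\right) \left(6 + s\right)$)
$K = \sqrt{461}$ ($K = \sqrt{2 \cdot 4 \left(12 + 4^{2} + 8 \cdot 4\right) - 19} = \sqrt{2 \cdot 4 \left(12 + 16 + 32\right) - 19} = \sqrt{2 \cdot 4 \cdot 60 - 19} = \sqrt{480 - 19} = \sqrt{461} \approx 21.471$)
$K + x{\left(-12 \right)} \left(-114\right) = \sqrt{461} + \left(3 + \frac{\left(-12\right)^{3}}{3}\right) \left(-114\right) = \sqrt{461} + \left(3 + \frac{1}{3} \left(-1728\right)\right) \left(-114\right) = \sqrt{461} + \left(3 - 576\right) \left(-114\right) = \sqrt{461} - -65322 = \sqrt{461} + 65322 = 65322 + \sqrt{461}$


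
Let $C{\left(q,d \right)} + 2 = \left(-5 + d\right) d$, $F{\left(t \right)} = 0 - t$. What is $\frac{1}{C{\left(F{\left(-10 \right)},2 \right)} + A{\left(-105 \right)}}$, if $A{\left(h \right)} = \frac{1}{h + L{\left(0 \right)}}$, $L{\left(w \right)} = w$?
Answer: $- \frac{105}{841} \approx -0.12485$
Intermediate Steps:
$F{\left(t \right)} = - t$
$C{\left(q,d \right)} = -2 + d \left(-5 + d\right)$ ($C{\left(q,d \right)} = -2 + \left(-5 + d\right) d = -2 + d \left(-5 + d\right)$)
$A{\left(h \right)} = \frac{1}{h}$ ($A{\left(h \right)} = \frac{1}{h + 0} = \frac{1}{h}$)
$\frac{1}{C{\left(F{\left(-10 \right)},2 \right)} + A{\left(-105 \right)}} = \frac{1}{\left(-2 + 2^{2} - 10\right) + \frac{1}{-105}} = \frac{1}{\left(-2 + 4 - 10\right) - \frac{1}{105}} = \frac{1}{-8 - \frac{1}{105}} = \frac{1}{- \frac{841}{105}} = - \frac{105}{841}$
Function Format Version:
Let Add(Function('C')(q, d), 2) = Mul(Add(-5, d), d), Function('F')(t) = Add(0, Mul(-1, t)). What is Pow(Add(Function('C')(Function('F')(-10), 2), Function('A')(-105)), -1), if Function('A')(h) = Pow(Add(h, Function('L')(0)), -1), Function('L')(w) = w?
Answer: Rational(-105, 841) ≈ -0.12485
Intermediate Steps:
Function('F')(t) = Mul(-1, t)
Function('C')(q, d) = Add(-2, Mul(d, Add(-5, d))) (Function('C')(q, d) = Add(-2, Mul(Add(-5, d), d)) = Add(-2, Mul(d, Add(-5, d))))
Function('A')(h) = Pow(h, -1) (Function('A')(h) = Pow(Add(h, 0), -1) = Pow(h, -1))
Pow(Add(Function('C')(Function('F')(-10), 2), Function('A')(-105)), -1) = Pow(Add(Add(-2, Pow(2, 2), Mul(-5, 2)), Pow(-105, -1)), -1) = Pow(Add(Add(-2, 4, -10), Rational(-1, 105)), -1) = Pow(Add(-8, Rational(-1, 105)), -1) = Pow(Rational(-841, 105), -1) = Rational(-105, 841)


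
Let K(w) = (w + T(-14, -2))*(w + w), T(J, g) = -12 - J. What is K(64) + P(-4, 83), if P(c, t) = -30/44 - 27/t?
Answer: 15424209/1826 ≈ 8447.0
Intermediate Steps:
P(c, t) = -15/22 - 27/t (P(c, t) = -30*1/44 - 27/t = -15/22 - 27/t)
K(w) = 2*w*(2 + w) (K(w) = (w + (-12 - 1*(-14)))*(w + w) = (w + (-12 + 14))*(2*w) = (w + 2)*(2*w) = (2 + w)*(2*w) = 2*w*(2 + w))
K(64) + P(-4, 83) = 2*64*(2 + 64) + (-15/22 - 27/83) = 2*64*66 + (-15/22 - 27*1/83) = 8448 + (-15/22 - 27/83) = 8448 - 1839/1826 = 15424209/1826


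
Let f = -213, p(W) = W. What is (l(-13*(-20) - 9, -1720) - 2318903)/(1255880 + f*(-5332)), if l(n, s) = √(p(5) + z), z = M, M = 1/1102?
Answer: -2318903/2391596 + √6073122/2635538792 ≈ -0.96960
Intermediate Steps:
M = 1/1102 ≈ 0.00090744
z = 1/1102 ≈ 0.00090744
l(n, s) = √6073122/1102 (l(n, s) = √(5 + 1/1102) = √(5511/1102) = √6073122/1102)
(l(-13*(-20) - 9, -1720) - 2318903)/(1255880 + f*(-5332)) = (√6073122/1102 - 2318903)/(1255880 - 213*(-5332)) = (-2318903 + √6073122/1102)/(1255880 + 1135716) = (-2318903 + √6073122/1102)/2391596 = (-2318903 + √6073122/1102)*(1/2391596) = -2318903/2391596 + √6073122/2635538792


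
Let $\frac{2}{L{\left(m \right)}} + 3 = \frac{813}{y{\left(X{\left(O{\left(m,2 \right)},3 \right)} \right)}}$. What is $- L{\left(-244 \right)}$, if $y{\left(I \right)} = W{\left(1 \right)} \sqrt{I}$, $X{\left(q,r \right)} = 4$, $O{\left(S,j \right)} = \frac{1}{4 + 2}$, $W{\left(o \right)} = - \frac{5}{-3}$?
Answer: $- \frac{20}{2409} \approx -0.0083022$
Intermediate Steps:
$W{\left(o \right)} = \frac{5}{3}$ ($W{\left(o \right)} = \left(-5\right) \left(- \frac{1}{3}\right) = \frac{5}{3}$)
$O{\left(S,j \right)} = \frac{1}{6}$
$y{\left(I \right)} = \frac{5 \sqrt{I}}{3}$
$L{\left(m \right)} = \frac{20}{2409}$ ($L{\left(m \right)} = \frac{2}{-3 + \frac{813}{\frac{5}{3} \sqrt{4}}} = \frac{2}{-3 + \frac{813}{\frac{5}{3} \cdot 2}} = \frac{2}{-3 + \frac{813}{\frac{10}{3}}} = \frac{2}{-3 + 813 \cdot \frac{3}{10}} = \frac{2}{-3 + \frac{2439}{10}} = \frac{2}{\frac{2409}{10}} = 2 \cdot \frac{10}{2409} = \frac{20}{2409}$)
$- L{\left(-244 \right)} = \left(-1\right) \frac{20}{2409} = - \frac{20}{2409}$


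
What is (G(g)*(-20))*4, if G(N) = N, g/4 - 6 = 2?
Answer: -2560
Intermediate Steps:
g = 32 (g = 24 + 4*2 = 24 + 8 = 32)
(G(g)*(-20))*4 = (32*(-20))*4 = -640*4 = -2560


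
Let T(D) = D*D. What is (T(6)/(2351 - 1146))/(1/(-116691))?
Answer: -4200876/1205 ≈ -3486.2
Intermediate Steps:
T(D) = D²
(T(6)/(2351 - 1146))/(1/(-116691)) = (6²/(2351 - 1146))/(1/(-116691)) = (36/1205)/(-1/116691) = (36*(1/1205))*(-116691) = (36/1205)*(-116691) = -4200876/1205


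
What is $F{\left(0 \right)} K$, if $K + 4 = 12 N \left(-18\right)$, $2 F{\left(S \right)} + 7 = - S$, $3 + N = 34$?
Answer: $23450$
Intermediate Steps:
$N = 31$ ($N = -3 + 34 = 31$)
$F{\left(S \right)} = - \frac{7}{2} - \frac{S}{2}$ ($F{\left(S \right)} = - \frac{7}{2} + \frac{\left(-1\right) S}{2} = - \frac{7}{2} - \frac{S}{2}$)
$K = -6700$ ($K = -4 + 12 \cdot 31 \left(-18\right) = -4 + 372 \left(-18\right) = -4 - 6696 = -6700$)
$F{\left(0 \right)} K = \left(- \frac{7}{2} - 0\right) \left(-6700\right) = \left(- \frac{7}{2} + 0\right) \left(-6700\right) = \left(- \frac{7}{2}\right) \left(-6700\right) = 23450$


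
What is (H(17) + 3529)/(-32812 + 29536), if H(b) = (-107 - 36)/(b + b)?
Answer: -119843/111384 ≈ -1.0759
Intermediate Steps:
H(b) = -143/(2*b) (H(b) = -143*1/(2*b) = -143/(2*b))
(H(17) + 3529)/(-32812 + 29536) = (-143/2/17 + 3529)/(-32812 + 29536) = (-143/2*1/17 + 3529)/(-3276) = (-143/34 + 3529)*(-1/3276) = (119843/34)*(-1/3276) = -119843/111384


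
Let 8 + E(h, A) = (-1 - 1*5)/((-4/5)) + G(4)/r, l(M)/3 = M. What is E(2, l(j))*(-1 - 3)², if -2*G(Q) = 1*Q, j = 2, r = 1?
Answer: -40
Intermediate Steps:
l(M) = 3*M
G(Q) = -Q/2
E(h, A) = -5/2 (E(h, A) = -8 + ((-1 - 1*5)/((-4/5)) - ½*4/1) = -8 + ((-1 - 5)/((-4*⅕)) - 2*1) = -8 + (-6/(-⅘) - 2) = -8 + (-6*(-5/4) - 2) = -8 + (15/2 - 2) = -8 + 11/2 = -5/2)
E(2, l(j))*(-1 - 3)² = -5*(-1 - 3)²/2 = -5/2*(-4)² = -5/2*16 = -40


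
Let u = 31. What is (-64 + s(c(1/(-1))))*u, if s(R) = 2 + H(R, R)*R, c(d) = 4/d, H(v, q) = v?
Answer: -1426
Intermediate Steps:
s(R) = 2 + R² (s(R) = 2 + R*R = 2 + R²)
(-64 + s(c(1/(-1))))*u = (-64 + (2 + (4/(1/(-1)))²))*31 = (-64 + (2 + (4/(-1))²))*31 = (-64 + (2 + (4*(-1))²))*31 = (-64 + (2 + (-4)²))*31 = (-64 + (2 + 16))*31 = (-64 + 18)*31 = -46*31 = -1426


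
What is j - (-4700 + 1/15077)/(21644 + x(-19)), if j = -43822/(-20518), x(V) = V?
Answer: 7870837400716/3344845642375 ≈ 2.3531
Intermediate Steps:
j = 21911/10259 (j = -43822*(-1/20518) = 21911/10259 ≈ 2.1358)
j - (-4700 + 1/15077)/(21644 + x(-19)) = 21911/10259 - (-4700 + 1/15077)/(21644 - 19) = 21911/10259 - (-4700 + 1/15077)/21625 = 21911/10259 - (-70861899)/(15077*21625) = 21911/10259 - 1*(-70861899/326040125) = 21911/10259 + 70861899/326040125 = 7870837400716/3344845642375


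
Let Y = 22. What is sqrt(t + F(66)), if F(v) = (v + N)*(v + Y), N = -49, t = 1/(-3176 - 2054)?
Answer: sqrt(40919933170)/5230 ≈ 38.678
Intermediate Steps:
t = -1/5230 (t = 1/(-5230) = -1/5230 ≈ -0.00019120)
F(v) = (-49 + v)*(22 + v) (F(v) = (v - 49)*(v + 22) = (-49 + v)*(22 + v))
sqrt(t + F(66)) = sqrt(-1/5230 + (-1078 + 66**2 - 27*66)) = sqrt(-1/5230 + (-1078 + 4356 - 1782)) = sqrt(-1/5230 + 1496) = sqrt(7824079/5230) = sqrt(40919933170)/5230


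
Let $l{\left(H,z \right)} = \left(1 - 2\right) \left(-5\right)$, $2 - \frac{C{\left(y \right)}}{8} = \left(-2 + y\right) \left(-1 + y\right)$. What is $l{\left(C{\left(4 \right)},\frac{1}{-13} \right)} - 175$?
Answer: $-170$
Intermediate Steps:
$C{\left(y \right)} = 16 - 8 \left(-1 + y\right) \left(-2 + y\right)$ ($C{\left(y \right)} = 16 - 8 \left(-2 + y\right) \left(-1 + y\right) = 16 - 8 \left(-1 + y\right) \left(-2 + y\right)$)
$l{\left(H,z \right)} = 5$ ($l{\left(H,z \right)} = \left(-1\right) \left(-5\right) = 5$)
$l{\left(C{\left(4 \right)},\frac{1}{-13} \right)} - 175 = 5 - 175 = -170$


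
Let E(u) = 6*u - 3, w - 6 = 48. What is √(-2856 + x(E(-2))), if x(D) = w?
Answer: I*√2802 ≈ 52.934*I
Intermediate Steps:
w = 54 (w = 6 + 48 = 54)
E(u) = -3 + 6*u
x(D) = 54
√(-2856 + x(E(-2))) = √(-2856 + 54) = √(-2802) = I*√2802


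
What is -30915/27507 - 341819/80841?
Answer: -3967204916/741231129 ≈ -5.3522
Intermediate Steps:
-30915/27507 - 341819/80841 = -30915*1/27507 - 341819*1/80841 = -10305/9169 - 341819/80841 = -3967204916/741231129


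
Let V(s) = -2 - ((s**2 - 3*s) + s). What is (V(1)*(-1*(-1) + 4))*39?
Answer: -195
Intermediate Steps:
V(s) = -2 - s**2 + 2*s (V(s) = -2 - (s**2 - 2*s) = -2 + (-s**2 + 2*s) = -2 - s**2 + 2*s)
(V(1)*(-1*(-1) + 4))*39 = ((-2 - 1*1**2 + 2*1)*(-1*(-1) + 4))*39 = ((-2 - 1*1 + 2)*(1 + 4))*39 = ((-2 - 1 + 2)*5)*39 = -1*5*39 = -5*39 = -195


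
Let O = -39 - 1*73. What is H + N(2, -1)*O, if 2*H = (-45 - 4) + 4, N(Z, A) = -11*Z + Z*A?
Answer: 5331/2 ≈ 2665.5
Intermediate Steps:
N(Z, A) = -11*Z + A*Z
O = -112 (O = -39 - 73 = -112)
H = -45/2 (H = ((-45 - 4) + 4)/2 = (-49 + 4)/2 = (½)*(-45) = -45/2 ≈ -22.500)
H + N(2, -1)*O = -45/2 + (2*(-11 - 1))*(-112) = -45/2 + (2*(-12))*(-112) = -45/2 - 24*(-112) = -45/2 + 2688 = 5331/2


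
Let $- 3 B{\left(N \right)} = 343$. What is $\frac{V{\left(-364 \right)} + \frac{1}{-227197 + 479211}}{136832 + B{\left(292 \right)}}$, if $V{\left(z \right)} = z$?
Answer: $- \frac{275199285}{103364298142} \approx -0.0026624$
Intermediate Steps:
$B{\left(N \right)} = - \frac{343}{3}$ ($B{\left(N \right)} = \left(- \frac{1}{3}\right) 343 = - \frac{343}{3}$)
$\frac{V{\left(-364 \right)} + \frac{1}{-227197 + 479211}}{136832 + B{\left(292 \right)}} = \frac{-364 + \frac{1}{-227197 + 479211}}{136832 - \frac{343}{3}} = \frac{-364 + \frac{1}{252014}}{\frac{410153}{3}} = \left(-364 + \frac{1}{252014}\right) \frac{3}{410153} = \left(- \frac{91733095}{252014}\right) \frac{3}{410153} = - \frac{275199285}{103364298142}$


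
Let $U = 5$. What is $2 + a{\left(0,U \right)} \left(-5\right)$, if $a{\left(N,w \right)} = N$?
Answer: $2$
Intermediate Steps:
$2 + a{\left(0,U \right)} \left(-5\right) = 2 + 0 \left(-5\right) = 2 + 0 = 2$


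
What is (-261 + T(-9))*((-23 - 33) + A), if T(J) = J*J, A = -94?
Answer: 27000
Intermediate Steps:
T(J) = J²
(-261 + T(-9))*((-23 - 33) + A) = (-261 + (-9)²)*((-23 - 33) - 94) = (-261 + 81)*(-56 - 94) = -180*(-150) = 27000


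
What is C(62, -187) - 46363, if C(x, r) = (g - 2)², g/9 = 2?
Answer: -46107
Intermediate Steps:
g = 18 (g = 9*2 = 18)
C(x, r) = 256 (C(x, r) = (18 - 2)² = 16² = 256)
C(62, -187) - 46363 = 256 - 46363 = -46107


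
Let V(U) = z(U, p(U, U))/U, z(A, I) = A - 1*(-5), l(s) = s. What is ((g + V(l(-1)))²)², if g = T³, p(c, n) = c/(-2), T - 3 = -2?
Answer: 81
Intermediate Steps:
T = 1 (T = 3 - 2 = 1)
p(c, n) = -c/2 (p(c, n) = c*(-½) = -c/2)
z(A, I) = 5 + A (z(A, I) = A + 5 = 5 + A)
V(U) = (5 + U)/U
g = 1 (g = 1³ = 1)
((g + V(l(-1)))²)² = ((1 + (5 - 1)/(-1))²)² = ((1 - 1*4)²)² = ((1 - 4)²)² = ((-3)²)² = 9² = 81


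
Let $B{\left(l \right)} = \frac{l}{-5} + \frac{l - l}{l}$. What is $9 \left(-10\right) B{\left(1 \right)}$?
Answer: $18$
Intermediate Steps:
$B{\left(l \right)} = - \frac{l}{5}$ ($B{\left(l \right)} = l \left(- \frac{1}{5}\right) + \frac{0}{l} = - \frac{l}{5} + 0 = - \frac{l}{5}$)
$9 \left(-10\right) B{\left(1 \right)} = 9 \left(-10\right) \left(\left(- \frac{1}{5}\right) 1\right) = \left(-90\right) \left(- \frac{1}{5}\right) = 18$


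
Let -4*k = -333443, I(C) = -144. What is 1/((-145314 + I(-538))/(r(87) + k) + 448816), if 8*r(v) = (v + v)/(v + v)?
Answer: 666887/299308392128 ≈ 2.2281e-6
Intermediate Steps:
k = 333443/4 (k = -¼*(-333443) = 333443/4 ≈ 83361.)
r(v) = ⅛ (r(v) = ((v + v)/(v + v))/8 = ((2*v)/((2*v)))/8 = ((2*v)*(1/(2*v)))/8 = (⅛)*1 = ⅛)
1/((-145314 + I(-538))/(r(87) + k) + 448816) = 1/((-145314 - 144)/(⅛ + 333443/4) + 448816) = 1/(-145458/666887/8 + 448816) = 1/(-145458*8/666887 + 448816) = 1/(-1163664/666887 + 448816) = 1/(299308392128/666887) = 666887/299308392128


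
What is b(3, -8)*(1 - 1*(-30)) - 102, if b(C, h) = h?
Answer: -350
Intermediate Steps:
b(3, -8)*(1 - 1*(-30)) - 102 = -8*(1 - 1*(-30)) - 102 = -8*(1 + 30) - 102 = -8*31 - 102 = -248 - 102 = -350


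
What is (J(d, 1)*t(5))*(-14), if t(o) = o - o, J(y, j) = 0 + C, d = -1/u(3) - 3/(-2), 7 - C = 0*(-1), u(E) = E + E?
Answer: 0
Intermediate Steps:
u(E) = 2*E
C = 7 (C = 7 - 0*(-1) = 7 - 1*0 = 7 + 0 = 7)
d = 4/3 (d = -1/(2*3) - 3/(-2) = -1/6 - 3*(-½) = -1*⅙ + 3/2 = -⅙ + 3/2 = 4/3 ≈ 1.3333)
J(y, j) = 7 (J(y, j) = 0 + 7 = 7)
t(o) = 0
(J(d, 1)*t(5))*(-14) = (7*0)*(-14) = 0*(-14) = 0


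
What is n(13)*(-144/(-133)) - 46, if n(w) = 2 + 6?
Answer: -4966/133 ≈ -37.338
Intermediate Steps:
n(w) = 8
n(13)*(-144/(-133)) - 46 = 8*(-144/(-133)) - 46 = 8*(-144*(-1/133)) - 46 = 8*(144/133) - 46 = 1152/133 - 46 = -4966/133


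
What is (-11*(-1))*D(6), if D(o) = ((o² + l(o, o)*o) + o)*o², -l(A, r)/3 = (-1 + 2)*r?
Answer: -26136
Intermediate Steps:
l(A, r) = -3*r (l(A, r) = -3*(-1 + 2)*r = -3*r)
D(o) = o²*(o - 2*o²) (D(o) = ((o² + (-3*o)*o) + o)*o² = ((o² - 3*o²) + o)*o² = (-2*o² + o)*o² = (o - 2*o²)*o² = o²*(o - 2*o²))
(-11*(-1))*D(6) = (-11*(-1))*(6³*(1 - 2*6)) = 11*(216*(1 - 12)) = 11*(216*(-11)) = 11*(-2376) = -26136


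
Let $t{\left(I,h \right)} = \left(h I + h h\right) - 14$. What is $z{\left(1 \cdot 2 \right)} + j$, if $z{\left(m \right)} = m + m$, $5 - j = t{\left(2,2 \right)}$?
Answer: $15$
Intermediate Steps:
$t{\left(I,h \right)} = -14 + h^{2} + I h$ ($t{\left(I,h \right)} = \left(I h + h^{2}\right) - 14 = \left(h^{2} + I h\right) - 14 = -14 + h^{2} + I h$)
$j = 11$ ($j = 5 - \left(-14 + 2^{2} + 2 \cdot 2\right) = 5 - \left(-14 + 4 + 4\right) = 5 - -6 = 5 + 6 = 11$)
$z{\left(m \right)} = 2 m$
$z{\left(1 \cdot 2 \right)} + j = 2 \cdot 1 \cdot 2 + 11 = 2 \cdot 2 + 11 = 4 + 11 = 15$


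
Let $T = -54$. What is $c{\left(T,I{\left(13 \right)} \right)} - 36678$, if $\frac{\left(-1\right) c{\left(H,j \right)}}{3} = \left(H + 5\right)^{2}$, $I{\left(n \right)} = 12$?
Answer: $-43881$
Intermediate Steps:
$c{\left(H,j \right)} = - 3 \left(5 + H\right)^{2}$ ($c{\left(H,j \right)} = - 3 \left(H + 5\right)^{2} = - 3 \left(5 + H\right)^{2}$)
$c{\left(T,I{\left(13 \right)} \right)} - 36678 = - 3 \left(5 - 54\right)^{2} - 36678 = - 3 \left(-49\right)^{2} - 36678 = \left(-3\right) 2401 - 36678 = -7203 - 36678 = -43881$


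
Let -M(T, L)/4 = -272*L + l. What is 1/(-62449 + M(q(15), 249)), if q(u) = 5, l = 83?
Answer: 1/208131 ≈ 4.8047e-6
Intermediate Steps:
M(T, L) = -332 + 1088*L (M(T, L) = -4*(-272*L + 83) = -4*(83 - 272*L) = -332 + 1088*L)
1/(-62449 + M(q(15), 249)) = 1/(-62449 + (-332 + 1088*249)) = 1/(-62449 + (-332 + 270912)) = 1/(-62449 + 270580) = 1/208131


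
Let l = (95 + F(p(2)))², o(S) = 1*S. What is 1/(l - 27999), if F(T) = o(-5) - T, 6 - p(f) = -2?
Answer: -1/21275 ≈ -4.7004e-5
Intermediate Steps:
o(S) = S
p(f) = 8 (p(f) = 6 - 1*(-2) = 6 + 2 = 8)
F(T) = -5 - T
l = 6724 (l = (95 + (-5 - 1*8))² = (95 + (-5 - 8))² = (95 - 13)² = 82² = 6724)
1/(l - 27999) = 1/(6724 - 27999) = 1/(-21275) = -1/21275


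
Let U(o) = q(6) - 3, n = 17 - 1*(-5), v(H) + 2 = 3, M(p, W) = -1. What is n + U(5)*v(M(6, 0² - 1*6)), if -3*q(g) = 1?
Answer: 56/3 ≈ 18.667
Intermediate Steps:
q(g) = -⅓ (q(g) = -⅓*1 = -⅓)
v(H) = 1 (v(H) = -2 + 3 = 1)
n = 22 (n = 17 + 5 = 22)
U(o) = -10/3 (U(o) = -⅓ - 3 = -10/3)
n + U(5)*v(M(6, 0² - 1*6)) = 22 - 10/3*1 = 22 - 10/3 = 56/3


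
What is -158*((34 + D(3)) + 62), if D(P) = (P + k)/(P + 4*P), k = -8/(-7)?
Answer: -1597222/105 ≈ -15212.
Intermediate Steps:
k = 8/7 (k = -8*(-1/7) = 8/7 ≈ 1.1429)
D(P) = (8/7 + P)/(5*P) (D(P) = (P + 8/7)/(P + 4*P) = (8/7 + P)/((5*P)) = (8/7 + P)*(1/(5*P)) = (8/7 + P)/(5*P))
-158*((34 + D(3)) + 62) = -158*((34 + (1/35)*(8 + 7*3)/3) + 62) = -158*((34 + (1/35)*(1/3)*(8 + 21)) + 62) = -158*((34 + (1/35)*(1/3)*29) + 62) = -158*((34 + 29/105) + 62) = -158*(3599/105 + 62) = -158*10109/105 = -1597222/105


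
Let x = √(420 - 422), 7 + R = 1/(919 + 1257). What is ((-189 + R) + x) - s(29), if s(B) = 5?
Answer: -437375/2176 + I*√2 ≈ -201.0 + 1.4142*I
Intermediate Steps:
R = -15231/2176 (R = -7 + 1/(919 + 1257) = -7 + 1/2176 = -15231/2176 ≈ -6.9995)
x = I*√2 (x = √(-2) = I*√2 ≈ 1.4142*I)
((-189 + R) + x) - s(29) = ((-189 - 15231/2176) + I*√2) - 1*5 = (-426495/2176 + I*√2) - 5 = -437375/2176 + I*√2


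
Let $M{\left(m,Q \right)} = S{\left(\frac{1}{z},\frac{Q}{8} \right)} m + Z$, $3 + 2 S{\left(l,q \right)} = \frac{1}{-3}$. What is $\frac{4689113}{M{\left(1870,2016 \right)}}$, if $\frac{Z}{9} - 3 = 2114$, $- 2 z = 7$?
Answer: $\frac{14067339}{47809} \approx 294.24$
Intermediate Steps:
$z = - \frac{7}{2}$ ($z = \left(- \frac{1}{2}\right) 7 = - \frac{7}{2} \approx -3.5$)
$S{\left(l,q \right)} = - \frac{5}{3}$ ($S{\left(l,q \right)} = - \frac{3}{2} + \frac{1}{2 \left(-3\right)} = - \frac{3}{2} + \frac{1}{2} \left(- \frac{1}{3}\right) = - \frac{3}{2} - \frac{1}{6} = - \frac{5}{3}$)
$Z = 19053$ ($Z = 27 + 9 \cdot 2114 = 27 + 19026 = 19053$)
$M{\left(m,Q \right)} = 19053 - \frac{5 m}{3}$ ($M{\left(m,Q \right)} = - \frac{5 m}{3} + 19053 = 19053 - \frac{5 m}{3}$)
$\frac{4689113}{M{\left(1870,2016 \right)}} = \frac{4689113}{19053 - \frac{9350}{3}} = \frac{4689113}{\frac{47809}{3}} = 4689113 \cdot \frac{3}{47809} = \frac{14067339}{47809}$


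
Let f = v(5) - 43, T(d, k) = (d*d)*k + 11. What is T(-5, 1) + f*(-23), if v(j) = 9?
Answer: 818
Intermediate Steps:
T(d, k) = 11 + k*d² (T(d, k) = d²*k + 11 = k*d² + 11 = 11 + k*d²)
f = -34 (f = 9 - 43 = -34)
T(-5, 1) + f*(-23) = (11 + 1*(-5)²) - 34*(-23) = (11 + 1*25) + 782 = (11 + 25) + 782 = 36 + 782 = 818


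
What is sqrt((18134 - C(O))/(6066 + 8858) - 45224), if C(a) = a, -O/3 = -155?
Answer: I*sqrt(2518071700417)/7462 ≈ 212.66*I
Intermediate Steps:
O = 465 (O = -3*(-155) = 465)
sqrt((18134 - C(O))/(6066 + 8858) - 45224) = sqrt((18134 - 1*465)/(6066 + 8858) - 45224) = sqrt((18134 - 465)/14924 - 45224) = sqrt(17669*(1/14924) - 45224) = sqrt(17669/14924 - 45224) = sqrt(-674905307/14924) = I*sqrt(2518071700417)/7462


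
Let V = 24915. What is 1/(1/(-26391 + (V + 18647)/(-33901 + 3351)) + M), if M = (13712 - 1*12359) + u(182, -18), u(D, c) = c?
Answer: 403144306/538197633235 ≈ 0.00074906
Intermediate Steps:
M = 1335 (M = (13712 - 1*12359) - 18 = (13712 - 12359) - 18 = 1353 - 18 = 1335)
1/(1/(-26391 + (V + 18647)/(-33901 + 3351)) + M) = 1/(1/(-26391 + (24915 + 18647)/(-33901 + 3351)) + 1335) = 1/(1/(-26391 + 43562/(-30550)) + 1335) = 1/(1/(-26391 + 43562*(-1/30550)) + 1335) = 1/(1/(-26391 - 21781/15275) + 1335) = 1/(1/(-403144306/15275) + 1335) = 1/(-15275/403144306 + 1335) = 1/(538197633235/403144306) = 403144306/538197633235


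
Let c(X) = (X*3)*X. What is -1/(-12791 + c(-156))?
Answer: -1/60217 ≈ -1.6607e-5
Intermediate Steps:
c(X) = 3*X² (c(X) = (3*X)*X = 3*X²)
-1/(-12791 + c(-156)) = -1/(-12791 + 3*(-156)²) = -1/(-12791 + 3*24336) = -1/(-12791 + 73008) = -1/60217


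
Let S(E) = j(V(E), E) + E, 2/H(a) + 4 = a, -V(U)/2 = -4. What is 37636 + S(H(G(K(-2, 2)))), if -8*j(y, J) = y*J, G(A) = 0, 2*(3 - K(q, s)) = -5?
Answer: 37636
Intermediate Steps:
V(U) = 8 (V(U) = -2*(-4) = 8)
K(q, s) = 11/2 (K(q, s) = 3 - 1/2*(-5) = 3 + 5/2 = 11/2)
j(y, J) = -J*y/8 (j(y, J) = -y*J/8 = -J*y/8)
H(a) = 2/(-4 + a)
S(E) = 0 (S(E) = -1/8*E*8 + E = -E + E = 0)
37636 + S(H(G(K(-2, 2)))) = 37636 + 0 = 37636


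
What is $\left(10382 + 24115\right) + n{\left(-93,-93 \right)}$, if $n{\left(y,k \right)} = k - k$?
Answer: $34497$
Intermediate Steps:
$n{\left(y,k \right)} = 0$
$\left(10382 + 24115\right) + n{\left(-93,-93 \right)} = \left(10382 + 24115\right) + 0 = 34497 + 0 = 34497$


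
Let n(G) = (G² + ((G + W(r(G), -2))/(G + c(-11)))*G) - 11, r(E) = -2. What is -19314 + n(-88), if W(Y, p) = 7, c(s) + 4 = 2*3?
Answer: -501547/43 ≈ -11664.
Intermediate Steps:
c(s) = 2 (c(s) = -4 + 2*3 = -4 + 6 = 2)
n(G) = -11 + G² + G*(7 + G)/(2 + G) (n(G) = (G² + ((G + 7)/(G + 2))*G) - 11 = (G² + ((7 + G)/(2 + G))*G) - 11 = (G² + G*(7 + G)/(2 + G)) - 11 = -11 + G² + G*(7 + G)/(2 + G))
-19314 + n(-88) = -19314 + (-22 + (-88)³ - 4*(-88) + 3*(-88)²)/(2 - 88) = -19314 + (-22 - 681472 + 352 + 3*7744)/(-86) = -19314 - (-22 - 681472 + 352 + 23232)/86 = -19314 - 1/86*(-657910) = -19314 + 328955/43 = -501547/43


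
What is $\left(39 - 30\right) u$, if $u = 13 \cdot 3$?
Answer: $351$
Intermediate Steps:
$u = 39$
$\left(39 - 30\right) u = \left(39 - 30\right) 39 = 9 \cdot 39 = 351$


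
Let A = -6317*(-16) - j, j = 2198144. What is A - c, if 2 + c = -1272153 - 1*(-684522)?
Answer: -1509439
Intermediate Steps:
c = -587633 (c = -2 + (-1272153 - 1*(-684522)) = -2 + (-1272153 + 684522) = -2 - 587631 = -587633)
A = -2097072 (A = -6317*(-16) - 1*2198144 = 101072 - 2198144 = -2097072)
A - c = -2097072 - 1*(-587633) = -2097072 + 587633 = -1509439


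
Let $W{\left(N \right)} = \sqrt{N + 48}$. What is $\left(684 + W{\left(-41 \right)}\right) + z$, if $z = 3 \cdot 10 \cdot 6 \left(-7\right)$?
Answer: $-576 + \sqrt{7} \approx -573.35$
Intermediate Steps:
$z = -1260$ ($z = 3 \cdot 60 \left(-7\right) = 180 \left(-7\right) = -1260$)
$W{\left(N \right)} = \sqrt{48 + N}$
$\left(684 + W{\left(-41 \right)}\right) + z = \left(684 + \sqrt{48 - 41}\right) - 1260 = \left(684 + \sqrt{7}\right) - 1260 = -576 + \sqrt{7}$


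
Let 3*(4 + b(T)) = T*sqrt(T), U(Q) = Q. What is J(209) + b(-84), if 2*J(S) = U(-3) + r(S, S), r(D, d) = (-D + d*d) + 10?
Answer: 43471/2 - 56*I*sqrt(21) ≈ 21736.0 - 256.62*I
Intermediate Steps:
r(D, d) = 10 + d**2 - D (r(D, d) = (-D + d**2) + 10 = (d**2 - D) + 10 = 10 + d**2 - D)
b(T) = -4 + T**(3/2)/3 (b(T) = -4 + (T*sqrt(T))/3 = -4 + T**(3/2)/3)
J(S) = 7/2 + S**2/2 - S/2 (J(S) = (-3 + (10 + S**2 - S))/2 = (7 + S**2 - S)/2 = 7/2 + S**2/2 - S/2)
J(209) + b(-84) = (7/2 + (1/2)*209**2 - 1/2*209) + (-4 + (-84)**(3/2)/3) = (7/2 + (1/2)*43681 - 209/2) + (-4 + (-168*I*sqrt(21))/3) = (7/2 + 43681/2 - 209/2) + (-4 - 56*I*sqrt(21)) = 43479/2 + (-4 - 56*I*sqrt(21)) = 43471/2 - 56*I*sqrt(21)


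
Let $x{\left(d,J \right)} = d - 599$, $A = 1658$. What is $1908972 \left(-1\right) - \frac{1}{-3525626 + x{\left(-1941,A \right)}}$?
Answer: $- \frac{6735170105351}{3528166} \approx -1.909 \cdot 10^{6}$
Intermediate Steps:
$x{\left(d,J \right)} = -599 + d$ ($x{\left(d,J \right)} = d - 599 = -599 + d$)
$1908972 \left(-1\right) - \frac{1}{-3525626 + x{\left(-1941,A \right)}} = 1908972 \left(-1\right) - \frac{1}{-3525626 - 2540} = -1908972 - \frac{1}{-3525626 - 2540} = -1908972 - \frac{1}{-3528166} = -1908972 - - \frac{1}{3528166} = -1908972 + \frac{1}{3528166} = - \frac{6735170105351}{3528166}$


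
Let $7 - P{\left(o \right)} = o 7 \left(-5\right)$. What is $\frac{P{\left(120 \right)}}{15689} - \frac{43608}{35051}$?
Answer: $- \frac{536706355}{549915139} \approx -0.97598$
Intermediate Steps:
$P{\left(o \right)} = 7 + 35 o$ ($P{\left(o \right)} = 7 - o 7 \left(-5\right) = 7 - 7 o \left(-5\right) = 7 - - 35 o = 7 + 35 o$)
$\frac{P{\left(120 \right)}}{15689} - \frac{43608}{35051} = \frac{7 + 35 \cdot 120}{15689} - \frac{43608}{35051} = \left(7 + 4200\right) \frac{1}{15689} - \frac{43608}{35051} = 4207 \cdot \frac{1}{15689} - \frac{43608}{35051} = \frac{4207}{15689} - \frac{43608}{35051} = - \frac{536706355}{549915139}$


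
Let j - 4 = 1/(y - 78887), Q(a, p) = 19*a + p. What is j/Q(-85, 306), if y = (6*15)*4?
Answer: -314107/102791843 ≈ -0.0030558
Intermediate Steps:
y = 360 (y = 90*4 = 360)
Q(a, p) = p + 19*a
j = 314107/78527 (j = 4 + 1/(360 - 78887) = 4 + 1/(-78527) = 4 - 1/78527 = 314107/78527 ≈ 4.0000)
j/Q(-85, 306) = 314107/(78527*(306 + 19*(-85))) = 314107/(78527*(306 - 1615)) = (314107/78527)/(-1309) = (314107/78527)*(-1/1309) = -314107/102791843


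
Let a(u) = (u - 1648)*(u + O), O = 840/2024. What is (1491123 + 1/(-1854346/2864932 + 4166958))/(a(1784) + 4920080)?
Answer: 2251839166279179203243/7796611125278888041960 ≈ 0.28882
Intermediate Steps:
O = 105/253 (O = 840*(1/2024) = 105/253 ≈ 0.41502)
a(u) = (-1648 + u)*(105/253 + u) (a(u) = (u - 1648)*(u + 105/253) = (-1648 + u)*(105/253 + u))
(1491123 + 1/(-1854346/2864932 + 4166958))/(a(1784) + 4920080) = (1491123 + 1/(-1854346/2864932 + 4166958))/((-173040/253 + 1784**2 - 416839/253*1784) + 4920080) = (1491123 + 1/(-1854346*1/2864932 + 4166958))/((-173040/253 + 3182656 - 743640776/253) + 4920080) = (1491123 + 1/(-927173/1432466 + 4166958))/(61398152/253 + 4920080) = (1491123 + 1/(5969024731255/1432466))/(1306178392/253) = (1491123 + 1432466/5969024731255)*(253/1306178392) = (8900550064344581831/5969024731255)*(253/1306178392) = 2251839166279179203243/7796611125278888041960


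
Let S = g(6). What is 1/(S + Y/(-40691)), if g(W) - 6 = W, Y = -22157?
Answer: 40691/510449 ≈ 0.079716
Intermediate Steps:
g(W) = 6 + W
S = 12 (S = 6 + 6 = 12)
1/(S + Y/(-40691)) = 1/(12 - 22157/(-40691)) = 1/(12 - 22157*(-1/40691)) = 1/(12 + 22157/40691) = 1/(510449/40691) = 40691/510449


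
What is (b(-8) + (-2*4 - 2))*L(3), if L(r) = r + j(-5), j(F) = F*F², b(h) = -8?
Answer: 2196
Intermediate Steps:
j(F) = F³
L(r) = -125 + r (L(r) = r + (-5)³ = r - 125 = -125 + r)
(b(-8) + (-2*4 - 2))*L(3) = (-8 + (-2*4 - 2))*(-125 + 3) = (-8 + (-8 - 2))*(-122) = (-8 - 10)*(-122) = -18*(-122) = 2196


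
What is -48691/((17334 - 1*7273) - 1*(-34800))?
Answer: -48691/44861 ≈ -1.0854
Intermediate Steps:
-48691/((17334 - 1*7273) - 1*(-34800)) = -48691/((17334 - 7273) + 34800) = -48691/(10061 + 34800) = -48691/44861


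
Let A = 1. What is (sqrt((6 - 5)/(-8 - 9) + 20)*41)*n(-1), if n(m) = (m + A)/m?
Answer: 0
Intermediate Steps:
n(m) = (1 + m)/m (n(m) = (m + 1)/m = (1 + m)/m)
(sqrt((6 - 5)/(-8 - 9) + 20)*41)*n(-1) = (sqrt((6 - 5)/(-8 - 9) + 20)*41)*((1 - 1)/(-1)) = (sqrt(1/(-17) + 20)*41)*(-1*0) = (sqrt(1*(-1/17) + 20)*41)*0 = (sqrt(-1/17 + 20)*41)*0 = (sqrt(339/17)*41)*0 = ((sqrt(5763)/17)*41)*0 = (41*sqrt(5763)/17)*0 = 0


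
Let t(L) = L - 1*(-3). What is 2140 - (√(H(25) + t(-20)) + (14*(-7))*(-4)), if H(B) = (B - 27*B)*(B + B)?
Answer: 1748 - 3*I*√3613 ≈ 1748.0 - 180.32*I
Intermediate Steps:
t(L) = 3 + L (t(L) = L + 3 = 3 + L)
H(B) = -52*B² (H(B) = (-26*B)*(2*B) = -52*B²)
2140 - (√(H(25) + t(-20)) + (14*(-7))*(-4)) = 2140 - (√(-52*25² + (3 - 20)) + (14*(-7))*(-4)) = 2140 - (√(-52*625 - 17) - 98*(-4)) = 2140 - (√(-32500 - 17) + 392) = 2140 - (√(-32517) + 392) = 2140 - (3*I*√3613 + 392) = 2140 - (392 + 3*I*√3613) = 2140 + (-392 - 3*I*√3613) = 1748 - 3*I*√3613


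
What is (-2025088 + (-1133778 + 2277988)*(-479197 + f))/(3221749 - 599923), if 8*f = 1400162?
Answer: -696088208411/5243652 ≈ -1.3275e+5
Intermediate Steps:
f = 700081/4 (f = (1/8)*1400162 = 700081/4 ≈ 1.7502e+5)
(-2025088 + (-1133778 + 2277988)*(-479197 + f))/(3221749 - 599923) = (-2025088 + (-1133778 + 2277988)*(-479197 + 700081/4))/(3221749 - 599923) = (-2025088 + 1144210*(-1216707/4))/2621826 = (-2025088 - 696084158235/2)*(1/2621826) = -696088208411/2*1/2621826 = -696088208411/5243652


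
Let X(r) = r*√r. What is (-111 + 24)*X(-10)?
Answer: 870*I*√10 ≈ 2751.2*I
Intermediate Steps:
X(r) = r^(3/2)
(-111 + 24)*X(-10) = (-111 + 24)*(-10)^(3/2) = -(-870)*I*√10 = 870*I*√10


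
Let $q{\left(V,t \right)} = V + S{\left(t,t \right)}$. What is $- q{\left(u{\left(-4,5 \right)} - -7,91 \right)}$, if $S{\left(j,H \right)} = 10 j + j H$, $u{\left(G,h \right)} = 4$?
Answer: $-9202$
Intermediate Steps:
$S{\left(j,H \right)} = 10 j + H j$
$q{\left(V,t \right)} = V + t \left(10 + t\right)$
$- q{\left(u{\left(-4,5 \right)} - -7,91 \right)} = - (\left(4 - -7\right) + 91 \left(10 + 91\right)) = - (\left(4 + 7\right) + 91 \cdot 101) = - (11 + 9191) = \left(-1\right) 9202 = -9202$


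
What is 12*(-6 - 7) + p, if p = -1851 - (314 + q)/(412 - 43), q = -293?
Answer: -246868/123 ≈ -2007.1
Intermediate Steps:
p = -227680/123 (p = -1851 - (314 - 293)/(412 - 43) = -1851 - 21/369 = -1851 - 1*7/123 = -1851 - 7/123 = -227680/123 ≈ -1851.1)
12*(-6 - 7) + p = 12*(-6 - 7) - 227680/123 = 12*(-13) - 227680/123 = -156 - 227680/123 = -246868/123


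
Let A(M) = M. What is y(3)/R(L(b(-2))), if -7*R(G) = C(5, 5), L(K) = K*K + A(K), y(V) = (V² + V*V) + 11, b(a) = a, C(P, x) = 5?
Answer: -203/5 ≈ -40.600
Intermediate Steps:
y(V) = 11 + 2*V² (y(V) = (V² + V²) + 11 = 2*V² + 11 = 11 + 2*V²)
L(K) = K + K² (L(K) = K*K + K = K² + K = K + K²)
R(G) = -5/7 (R(G) = -⅐*5 = -5/7)
y(3)/R(L(b(-2))) = (11 + 2*3²)/(-5/7) = (11 + 2*9)*(-7/5) = (11 + 18)*(-7/5) = 29*(-7/5) = -203/5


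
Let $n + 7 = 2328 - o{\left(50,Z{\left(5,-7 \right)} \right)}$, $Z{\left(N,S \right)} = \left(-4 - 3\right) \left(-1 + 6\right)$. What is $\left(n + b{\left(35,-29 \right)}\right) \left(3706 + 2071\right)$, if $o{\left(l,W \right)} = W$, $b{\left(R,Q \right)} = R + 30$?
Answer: $13986117$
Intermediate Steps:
$b{\left(R,Q \right)} = 30 + R$
$Z{\left(N,S \right)} = -35$ ($Z{\left(N,S \right)} = \left(-7\right) 5 = -35$)
$n = 2356$ ($n = -7 + \left(2328 - -35\right) = -7 + \left(2328 + 35\right) = -7 + 2363 = 2356$)
$\left(n + b{\left(35,-29 \right)}\right) \left(3706 + 2071\right) = \left(2356 + \left(30 + 35\right)\right) \left(3706 + 2071\right) = \left(2356 + 65\right) 5777 = 2421 \cdot 5777 = 13986117$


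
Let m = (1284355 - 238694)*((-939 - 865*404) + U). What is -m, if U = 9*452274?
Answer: -3889928979287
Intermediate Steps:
U = 4070466
m = 3889928979287 (m = (1284355 - 238694)*((-939 - 865*404) + 4070466) = 1045661*((-939 - 349460) + 4070466) = 1045661*(-350399 + 4070466) = 1045661*3720067 = 3889928979287)
-m = -1*3889928979287 = -3889928979287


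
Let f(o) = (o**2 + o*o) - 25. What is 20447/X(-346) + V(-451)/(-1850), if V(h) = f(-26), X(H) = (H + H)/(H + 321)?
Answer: 472377733/640100 ≈ 737.97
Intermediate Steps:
X(H) = 2*H/(321 + H) (X(H) = (2*H)/(321 + H) = 2*H/(321 + H))
f(o) = -25 + 2*o**2 (f(o) = (o**2 + o**2) - 25 = 2*o**2 - 25 = -25 + 2*o**2)
V(h) = 1327 (V(h) = -25 + 2*(-26)**2 = -25 + 2*676 = -25 + 1352 = 1327)
20447/X(-346) + V(-451)/(-1850) = 20447/((2*(-346)/(321 - 346))) + 1327/(-1850) = 20447/((2*(-346)/(-25))) + 1327*(-1/1850) = 20447/((2*(-346)*(-1/25))) - 1327/1850 = 20447/(692/25) - 1327/1850 = 20447*(25/692) - 1327/1850 = 511175/692 - 1327/1850 = 472377733/640100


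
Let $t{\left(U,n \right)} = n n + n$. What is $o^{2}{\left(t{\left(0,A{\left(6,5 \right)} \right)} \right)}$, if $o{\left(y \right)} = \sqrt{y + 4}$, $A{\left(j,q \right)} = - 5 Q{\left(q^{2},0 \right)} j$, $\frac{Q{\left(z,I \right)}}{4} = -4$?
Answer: $230884$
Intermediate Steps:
$Q{\left(z,I \right)} = -16$ ($Q{\left(z,I \right)} = 4 \left(-4\right) = -16$)
$A{\left(j,q \right)} = 80 j$ ($A{\left(j,q \right)} = \left(-5\right) \left(-16\right) j = 80 j$)
$t{\left(U,n \right)} = n + n^{2}$ ($t{\left(U,n \right)} = n^{2} + n = n + n^{2}$)
$o{\left(y \right)} = \sqrt{4 + y}$
$o^{2}{\left(t{\left(0,A{\left(6,5 \right)} \right)} \right)} = \left(\sqrt{4 + 80 \cdot 6 \left(1 + 80 \cdot 6\right)}\right)^{2} = \left(\sqrt{4 + 480 \left(1 + 480\right)}\right)^{2} = \left(\sqrt{4 + 480 \cdot 481}\right)^{2} = \left(\sqrt{4 + 230880}\right)^{2} = \left(\sqrt{230884}\right)^{2} = \left(2 \sqrt{57721}\right)^{2} = 230884$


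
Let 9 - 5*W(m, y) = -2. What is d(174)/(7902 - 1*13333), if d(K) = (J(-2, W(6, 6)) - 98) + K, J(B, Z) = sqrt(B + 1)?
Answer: -76/5431 - I/5431 ≈ -0.013994 - 0.00018413*I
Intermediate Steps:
W(m, y) = 11/5 (W(m, y) = 9/5 - 1/5*(-2) = 9/5 + 2/5 = 11/5)
J(B, Z) = sqrt(1 + B)
d(K) = -98 + I + K (d(K) = (sqrt(1 - 2) - 98) + K = (sqrt(-1) - 98) + K = (I - 98) + K = (-98 + I) + K = -98 + I + K)
d(174)/(7902 - 1*13333) = (-98 + I + 174)/(7902 - 1*13333) = (76 + I)/(7902 - 13333) = (76 + I)/(-5431) = (76 + I)*(-1/5431) = -76/5431 - I/5431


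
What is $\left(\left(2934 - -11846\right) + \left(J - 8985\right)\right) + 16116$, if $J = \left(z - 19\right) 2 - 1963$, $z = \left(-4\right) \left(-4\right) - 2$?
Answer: $19938$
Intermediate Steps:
$z = 14$ ($z = 16 - 2 = 14$)
$J = -1973$ ($J = \left(14 - 19\right) 2 - 1963 = \left(-5\right) 2 - 1963 = -10 - 1963 = -1973$)
$\left(\left(2934 - -11846\right) + \left(J - 8985\right)\right) + 16116 = \left(\left(2934 - -11846\right) - 10958\right) + 16116 = \left(\left(2934 + 11846\right) - 10958\right) + 16116 = \left(14780 - 10958\right) + 16116 = 3822 + 16116 = 19938$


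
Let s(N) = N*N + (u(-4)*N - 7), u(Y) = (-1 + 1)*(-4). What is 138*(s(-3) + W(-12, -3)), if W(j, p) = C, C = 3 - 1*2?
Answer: 414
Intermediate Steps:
u(Y) = 0 (u(Y) = 0*(-4) = 0)
C = 1 (C = 3 - 2 = 1)
W(j, p) = 1
s(N) = -7 + N² (s(N) = N*N + (0*N - 7) = N² + (0 - 7) = N² - 7 = -7 + N²)
138*(s(-3) + W(-12, -3)) = 138*((-7 + (-3)²) + 1) = 138*((-7 + 9) + 1) = 138*(2 + 1) = 138*3 = 414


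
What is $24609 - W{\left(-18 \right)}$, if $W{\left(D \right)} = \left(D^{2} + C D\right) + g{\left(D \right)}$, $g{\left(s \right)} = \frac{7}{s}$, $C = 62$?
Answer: $\frac{457225}{18} \approx 25401.0$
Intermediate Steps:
$W{\left(D \right)} = D^{2} + \frac{7}{D} + 62 D$ ($W{\left(D \right)} = \left(D^{2} + 62 D\right) + \frac{7}{D} = D^{2} + \frac{7}{D} + 62 D$)
$24609 - W{\left(-18 \right)} = 24609 - \frac{7 + \left(-18\right)^{2} \left(62 - 18\right)}{-18} = 24609 - - \frac{7 + 324 \cdot 44}{18} = 24609 - - \frac{7 + 14256}{18} = 24609 - \left(- \frac{1}{18}\right) 14263 = 24609 - - \frac{14263}{18} = 24609 + \frac{14263}{18} = \frac{457225}{18}$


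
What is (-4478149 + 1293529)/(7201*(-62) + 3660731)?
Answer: -1061540/1071423 ≈ -0.99078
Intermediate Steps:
(-4478149 + 1293529)/(7201*(-62) + 3660731) = -3184620/(-446462 + 3660731) = -3184620/3214269 = -3184620*1/3214269 = -1061540/1071423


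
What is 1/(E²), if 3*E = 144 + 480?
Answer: 1/43264 ≈ 2.3114e-5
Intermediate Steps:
E = 208 (E = (144 + 480)/3 = (⅓)*624 = 208)
1/(E²) = 1/(208²) = 1/43264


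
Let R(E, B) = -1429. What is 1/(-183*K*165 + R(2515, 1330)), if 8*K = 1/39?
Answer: -104/158681 ≈ -0.00065540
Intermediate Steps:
K = 1/312 (K = (⅛)/39 = (⅛)*(1/39) = 1/312 ≈ 0.0032051)
1/(-183*K*165 + R(2515, 1330)) = 1/(-183*1/312*165 - 1429) = 1/(-61/104*165 - 1429) = 1/(-10065/104 - 1429) = 1/(-158681/104) = -104/158681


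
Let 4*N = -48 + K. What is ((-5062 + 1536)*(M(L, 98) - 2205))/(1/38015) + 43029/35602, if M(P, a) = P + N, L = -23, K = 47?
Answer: 759534627224451/2543 ≈ 2.9868e+11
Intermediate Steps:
N = -¼ (N = (-48 + 47)/4 = (¼)*(-1) = -¼ ≈ -0.25000)
M(P, a) = -¼ + P (M(P, a) = P - ¼ = -¼ + P)
((-5062 + 1536)*(M(L, 98) - 2205))/(1/38015) + 43029/35602 = ((-5062 + 1536)*((-¼ - 23) - 2205))/(1/38015) + 43029/35602 = (-3526*(-93/4 - 2205))/(1/38015) + 43029*(1/35602) = -3526*(-8913/4)*38015 + 6147/5086 = (15713619/2)*38015 + 6147/5086 = 597353226285/2 + 6147/5086 = 759534627224451/2543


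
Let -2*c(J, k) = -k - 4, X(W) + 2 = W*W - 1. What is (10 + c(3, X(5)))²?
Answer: 529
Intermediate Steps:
X(W) = -3 + W² (X(W) = -2 + (W*W - 1) = -2 + (W² - 1) = -2 + (-1 + W²) = -3 + W²)
c(J, k) = 2 + k/2 (c(J, k) = -(-k - 4)/2 = -(-4 - k)/2 = 2 + k/2)
(10 + c(3, X(5)))² = (10 + (2 + (-3 + 5²)/2))² = (10 + (2 + (-3 + 25)/2))² = (10 + (2 + (½)*22))² = (10 + (2 + 11))² = (10 + 13)² = 23² = 529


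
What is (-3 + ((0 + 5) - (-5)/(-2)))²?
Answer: ¼ ≈ 0.25000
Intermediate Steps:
(-3 + ((0 + 5) - (-5)/(-2)))² = (-3 + (5 - (-5)*(-1)/2))² = (-3 + (5 - 1*5/2))² = (-3 + (5 - 5/2))² = (-3 + 5/2)² = (-½)² = ¼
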